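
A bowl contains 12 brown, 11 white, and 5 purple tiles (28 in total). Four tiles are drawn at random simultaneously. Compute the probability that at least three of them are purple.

47/4095

Sum the hypergeometric tail for j = 3,…,4 purple tiles.
Favorable = C(5,3)·C(23,1) + C(5,4)·C(23,0) = 235; total = C(28,4) = 20475.
P = 235/20475 = 47/4095 ≈ 0.0115.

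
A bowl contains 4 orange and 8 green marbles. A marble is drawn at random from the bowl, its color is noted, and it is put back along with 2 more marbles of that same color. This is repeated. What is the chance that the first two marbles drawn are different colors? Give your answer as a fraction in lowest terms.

Either green then orange, or orange then green; after the first draw the total is 14.
P = (8/12)·(4/14) + (4/12)·(8/14) = 8/21 ≈ 0.3810.

8/21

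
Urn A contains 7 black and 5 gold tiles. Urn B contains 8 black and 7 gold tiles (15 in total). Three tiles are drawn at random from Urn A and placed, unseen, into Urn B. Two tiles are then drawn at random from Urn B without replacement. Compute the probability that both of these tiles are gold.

443/2244

Condition on how many of the transferred tiles are gold (from Urn A: 5 gold of 12; then Urn B has 18 total).
  0 gold: C(5,0)C(7,3)/C(12,3) = 7/44; then P = C(7,2)/C(18,2) = 7/51
  1 gold: C(5,1)C(7,2)/C(12,3) = 21/44; then P = C(8,2)/C(18,2) = 28/153
  2 gold: C(5,2)C(7,1)/C(12,3) = 7/22; then P = C(9,2)/C(18,2) = 4/17
  3 gold: C(5,3)C(7,0)/C(12,3) = 1/22; then P = C(10,2)/C(18,2) = 5/17
P(both gold) = 443/2244 ≈ 0.1974.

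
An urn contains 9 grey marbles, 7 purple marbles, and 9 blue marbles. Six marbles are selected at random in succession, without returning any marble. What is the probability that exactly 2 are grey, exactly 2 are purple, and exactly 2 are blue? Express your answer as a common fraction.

Unordered draws without replacement: count favorable combinations over C(25,6).
Favorable = C(9,2) · C(7,2) · C(9,2) = 27216; total = C(25,6) = 177100.
P = 27216/177100 = 972/6325 ≈ 0.1537.

972/6325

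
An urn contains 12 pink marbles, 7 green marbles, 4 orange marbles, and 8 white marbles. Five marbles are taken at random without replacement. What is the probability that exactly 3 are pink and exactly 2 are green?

220/8091

Unordered draws without replacement: count favorable combinations over C(31,5).
Favorable = C(12,3) · C(7,2) · C(4,0) · C(8,0) = 4620; total = C(31,5) = 169911.
P = 4620/169911 = 220/8091 ≈ 0.0272.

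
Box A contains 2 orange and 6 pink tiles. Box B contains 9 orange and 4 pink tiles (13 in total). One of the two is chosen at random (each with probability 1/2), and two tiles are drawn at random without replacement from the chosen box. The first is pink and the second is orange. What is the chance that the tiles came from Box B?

14/27

P(E | Box A) = 3/14; P(E | Box B) = 3/13.
P(E) = 1/2·3/14 + 1/2·3/13 = 81/364.
By Bayes' rule, P(Box B | E) = 3/26 / 81/364 = 14/27 ≈ 0.5185.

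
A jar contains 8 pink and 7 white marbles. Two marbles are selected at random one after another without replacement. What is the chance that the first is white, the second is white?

1/5

Multiply the conditional probability of each draw in order, without replacement, so each draw removes one from its color and from the total.
P = (7/15) · (6/14) = 1/5 ≈ 0.2000.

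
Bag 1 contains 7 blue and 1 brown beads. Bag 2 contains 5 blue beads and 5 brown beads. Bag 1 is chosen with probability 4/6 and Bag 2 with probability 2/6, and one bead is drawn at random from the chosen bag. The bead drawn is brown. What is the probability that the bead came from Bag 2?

P(brown | Bag 1) = 1/8; P(brown | Bag 2) = 1/2.
P(brown) = 2/3·1/8 + 1/3·1/2 = 1/4.
By Bayes' rule, P(Bag 2 | brown) = 1/6 / 1/4 = 2/3 ≈ 0.6667.

2/3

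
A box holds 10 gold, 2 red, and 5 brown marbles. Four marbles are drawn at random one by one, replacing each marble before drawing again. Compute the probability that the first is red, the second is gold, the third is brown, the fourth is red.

Multiply the conditional probability of each draw in order, with replacement (the composition resets each draw).
P = (2/17) · (10/17) · (5/17) · (2/17) = 200/83521 ≈ 0.0024.

200/83521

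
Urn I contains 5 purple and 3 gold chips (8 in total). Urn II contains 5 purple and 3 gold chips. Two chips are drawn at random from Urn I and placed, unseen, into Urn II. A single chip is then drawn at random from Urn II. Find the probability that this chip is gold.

3/8

Condition on how many of the transferred chips are gold (from Urn I: 3 gold of 8; then Urn II has 10 total).
  0 gold: C(3,0)C(5,2)/C(8,2) = 5/14; then P = 3/10
  1 gold: C(3,1)C(5,1)/C(8,2) = 15/28; then P = 4/10
  2 gold: C(3,2)C(5,0)/C(8,2) = 3/28; then P = 5/10
P(gold from Urn II) = 3/8 ≈ 0.3750.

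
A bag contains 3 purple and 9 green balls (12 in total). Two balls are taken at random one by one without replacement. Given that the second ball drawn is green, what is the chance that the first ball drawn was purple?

3/11

P(first=purple and the second ball drawn is green) = (3/12)·(9/11) = 9/44.
P(the second ball drawn is green) = Σ over first color = 9/44 + 6/11 = 3/4.
By Bayes, P(first=purple | the second ball drawn is green) = 9/44 / 3/4 = 3/11 ≈ 0.2727.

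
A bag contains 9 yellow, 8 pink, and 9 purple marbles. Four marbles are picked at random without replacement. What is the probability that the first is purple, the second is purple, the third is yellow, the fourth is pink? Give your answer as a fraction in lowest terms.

108/7475

Multiply the conditional probability of each draw in order, without replacement, so each draw removes one from its color and from the total.
P = (9/26) · (8/25) · (9/24) · (8/23) = 108/7475 ≈ 0.0144.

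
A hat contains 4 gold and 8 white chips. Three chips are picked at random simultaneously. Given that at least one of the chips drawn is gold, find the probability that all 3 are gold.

1/41

P(all 3 gold) = C(4,3)/C(12,3) = 1/55; P(at least one gold) = 1 − C(8,3)/C(12,3) = 41/55.
Since 'all 3 gold' ⊆ 'at least one gold', P(all 3 | at least one) = 1/55 / 41/55 = 1/41 ≈ 0.0244.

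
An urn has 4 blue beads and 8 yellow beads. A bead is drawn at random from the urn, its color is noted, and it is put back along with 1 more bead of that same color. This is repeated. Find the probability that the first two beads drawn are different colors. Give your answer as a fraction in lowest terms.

16/39

Either blue then yellow, or yellow then blue; after the first draw the total is 13.
P = (4/12)·(8/13) + (8/12)·(4/13) = 16/39 ≈ 0.4103.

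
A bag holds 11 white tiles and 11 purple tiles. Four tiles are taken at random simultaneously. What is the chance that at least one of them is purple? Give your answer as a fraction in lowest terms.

Use the complement: P(at least one purple) = 1 − P(no purple).
P(none) = C(11,4)/C(22,4) = 330/7315.
So P = 1 − 330/7315 = 127/133 ≈ 0.9549.

127/133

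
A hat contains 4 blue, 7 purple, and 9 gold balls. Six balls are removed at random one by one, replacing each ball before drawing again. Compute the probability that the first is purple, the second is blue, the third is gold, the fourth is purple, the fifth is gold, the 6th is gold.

Multiply the conditional probability of each draw in order, with replacement (the composition resets each draw).
P = (7/20) · (4/20) · (9/20) · (7/20) · (9/20) · (9/20) = 35721/16000000 ≈ 0.0022.

35721/16000000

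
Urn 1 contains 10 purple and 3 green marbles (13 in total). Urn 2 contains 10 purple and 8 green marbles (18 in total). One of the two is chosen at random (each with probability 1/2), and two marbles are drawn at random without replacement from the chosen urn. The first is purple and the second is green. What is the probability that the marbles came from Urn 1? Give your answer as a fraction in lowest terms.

153/361

P(E | Urn 1) = 5/26; P(E | Urn 2) = 40/153.
P(E) = 1/2·5/26 + 1/2·40/153 = 1805/7956.
By Bayes' rule, P(Urn 1 | E) = 5/52 / 1805/7956 = 153/361 ≈ 0.4238.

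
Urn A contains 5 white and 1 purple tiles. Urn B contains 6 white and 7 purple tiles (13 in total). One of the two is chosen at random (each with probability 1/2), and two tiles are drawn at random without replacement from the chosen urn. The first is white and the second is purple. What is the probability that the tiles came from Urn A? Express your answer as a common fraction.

P(E | Urn A) = 1/6; P(E | Urn B) = 7/26.
P(E) = 1/2·1/6 + 1/2·7/26 = 17/78.
By Bayes' rule, P(Urn A | E) = 1/12 / 17/78 = 13/34 ≈ 0.3824.

13/34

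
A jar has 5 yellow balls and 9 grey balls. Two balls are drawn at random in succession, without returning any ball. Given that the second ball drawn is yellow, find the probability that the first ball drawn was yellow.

P(first=yellow and the second ball drawn is yellow) = (5/14)·(4/13) = 10/91.
P(the second ball drawn is yellow) = Σ over first color = 10/91 + 45/182 = 5/14.
By Bayes, P(first=yellow | the second ball drawn is yellow) = 10/91 / 5/14 = 4/13 ≈ 0.3077.

4/13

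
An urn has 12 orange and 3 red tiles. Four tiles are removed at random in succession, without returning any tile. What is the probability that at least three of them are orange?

11/13

Sum the hypergeometric tail for j = 3,…,4 orange tiles.
Favorable = C(12,3)·C(3,1) + C(12,4)·C(3,0) = 1155; total = C(15,4) = 1365.
P = 1155/1365 = 11/13 ≈ 0.8462.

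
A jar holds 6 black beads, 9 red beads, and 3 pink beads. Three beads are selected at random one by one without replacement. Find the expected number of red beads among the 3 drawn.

3/2

By linearity of expectation, E[X] = Σ P(draw i is red); by symmetry each draw (even without replacement) has P(red) = 9/18.
E[X] = 3 · 9/18 = 3/2 ≈ 1.5000.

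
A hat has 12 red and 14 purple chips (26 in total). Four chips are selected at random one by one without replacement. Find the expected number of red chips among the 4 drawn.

24/13

By linearity of expectation, E[X] = Σ P(draw i is red); by symmetry each draw (even without replacement) has P(red) = 12/26.
E[X] = 4 · 12/26 = 24/13 ≈ 1.8462.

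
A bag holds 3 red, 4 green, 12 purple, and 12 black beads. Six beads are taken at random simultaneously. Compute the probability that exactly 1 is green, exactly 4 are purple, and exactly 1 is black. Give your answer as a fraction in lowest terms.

2640/81809

Unordered draws without replacement: count favorable combinations over C(31,6).
Favorable = C(3,0) · C(4,1) · C(12,4) · C(12,1) = 23760; total = C(31,6) = 736281.
P = 23760/736281 = 2640/81809 ≈ 0.0323.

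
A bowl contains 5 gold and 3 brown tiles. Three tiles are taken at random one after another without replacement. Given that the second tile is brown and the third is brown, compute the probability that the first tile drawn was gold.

5/6

P(first=gold and the second tile is brown and the third is brown) = (5/8)·(3/7)·(2/6) = 5/56.
P(E) = Σ over first color = 5/56 + 1/56 = 3/28.
By Bayes, P(first=gold | E) = 5/56 / 3/28 = 5/6 ≈ 0.8333.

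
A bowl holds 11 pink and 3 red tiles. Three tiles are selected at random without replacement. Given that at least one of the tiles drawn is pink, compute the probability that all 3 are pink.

5/11

P(all 3 pink) = C(11,3)/C(14,3) = 165/364; P(at least one pink) = 1 − C(3,3)/C(14,3) = 363/364.
Since 'all 3 pink' ⊆ 'at least one pink', P(all 3 | at least one) = 165/364 / 363/364 = 5/11 ≈ 0.4545.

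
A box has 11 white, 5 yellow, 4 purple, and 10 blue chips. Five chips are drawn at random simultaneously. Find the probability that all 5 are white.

Unordered draws without replacement: count favorable combinations over C(30,5).
Favorable = C(11,5) · C(5,0) · C(4,0) · C(10,0) = 462; total = C(30,5) = 142506.
P = 462/142506 = 11/3393 ≈ 0.0032.

11/3393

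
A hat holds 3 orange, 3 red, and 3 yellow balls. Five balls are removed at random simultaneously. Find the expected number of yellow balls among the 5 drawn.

By linearity of expectation, E[X] = Σ P(draw i is yellow); by symmetry each draw (even without replacement) has P(yellow) = 3/9.
E[X] = 5 · 3/9 = 5/3 ≈ 1.6667.

5/3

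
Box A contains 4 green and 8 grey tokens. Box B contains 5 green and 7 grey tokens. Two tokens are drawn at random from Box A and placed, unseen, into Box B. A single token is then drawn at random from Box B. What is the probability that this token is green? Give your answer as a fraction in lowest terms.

17/42

Condition on how many of the transferred tokens are green (from Box A: 4 green of 12; then Box B has 14 total).
  0 green: C(4,0)C(8,2)/C(12,2) = 14/33; then P = 5/14
  1 green: C(4,1)C(8,1)/C(12,2) = 16/33; then P = 6/14
  2 green: C(4,2)C(8,0)/C(12,2) = 1/11; then P = 7/14
P(green from Box B) = 17/42 ≈ 0.4048.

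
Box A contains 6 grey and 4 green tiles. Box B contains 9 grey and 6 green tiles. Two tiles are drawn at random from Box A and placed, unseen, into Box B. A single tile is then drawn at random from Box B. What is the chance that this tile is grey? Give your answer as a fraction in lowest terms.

3/5

Condition on how many of the transferred tiles are grey (from Box A: 6 grey of 10; then Box B has 17 total).
  0 grey: C(6,0)C(4,2)/C(10,2) = 2/15; then P = 9/17
  1 grey: C(6,1)C(4,1)/C(10,2) = 8/15; then P = 10/17
  2 grey: C(6,2)C(4,0)/C(10,2) = 1/3; then P = 11/17
P(grey from Box B) = 3/5 ≈ 0.6000.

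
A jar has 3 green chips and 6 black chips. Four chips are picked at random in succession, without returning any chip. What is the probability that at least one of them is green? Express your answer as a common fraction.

Use the complement: P(at least one green) = 1 − P(no green).
P(none) = C(6,4)/C(9,4) = 15/126.
So P = 1 − 15/126 = 37/42 ≈ 0.8810.

37/42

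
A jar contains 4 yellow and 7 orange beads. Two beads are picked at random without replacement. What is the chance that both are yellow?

6/55

Unordered draws without replacement: count favorable combinations over C(11,2).
Favorable = C(4,2) · C(7,0) = 6; total = C(11,2) = 55.
P = 6/55 = 6/55 ≈ 0.1091.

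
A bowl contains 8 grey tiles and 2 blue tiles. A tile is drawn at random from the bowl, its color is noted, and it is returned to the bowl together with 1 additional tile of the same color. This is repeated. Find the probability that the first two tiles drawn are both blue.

3/55

After a blue draw the bowl holds 3 blue out of 11.
P = (2/10)·(3/11) = 3/55 ≈ 0.0545.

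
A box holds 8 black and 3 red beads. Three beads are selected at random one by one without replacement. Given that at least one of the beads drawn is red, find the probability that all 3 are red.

P(all 3 red) = C(3,3)/C(11,3) = 1/165; P(at least one red) = 1 − C(8,3)/C(11,3) = 109/165.
Since 'all 3 red' ⊆ 'at least one red', P(all 3 | at least one) = 1/165 / 109/165 = 1/109 ≈ 0.0092.

1/109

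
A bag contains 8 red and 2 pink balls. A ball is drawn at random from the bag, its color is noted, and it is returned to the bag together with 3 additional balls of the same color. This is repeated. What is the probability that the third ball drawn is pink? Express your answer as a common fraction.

1/5

Sum over the four possibilities for the first two draws (pink/not-pink each), tracking how the pink count and total change by +3 per draw.
P(third is pink) = 1/5 ≈ 0.2000. (In a Pólya urn every draw has the same marginal probability 2/10.)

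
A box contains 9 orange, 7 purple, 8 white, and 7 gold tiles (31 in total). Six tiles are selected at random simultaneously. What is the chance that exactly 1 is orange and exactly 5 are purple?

3/11687

Unordered draws without replacement: count favorable combinations over C(31,6).
Favorable = C(9,1) · C(7,5) · C(8,0) · C(7,0) = 189; total = C(31,6) = 736281.
P = 189/736281 = 3/11687 ≈ 0.0003.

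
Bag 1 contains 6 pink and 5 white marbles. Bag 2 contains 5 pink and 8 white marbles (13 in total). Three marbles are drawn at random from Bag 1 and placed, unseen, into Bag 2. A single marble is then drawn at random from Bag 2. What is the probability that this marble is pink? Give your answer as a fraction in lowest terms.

Condition on how many of the transferred marbles are pink (from Bag 1: 6 pink of 11; then Bag 2 has 16 total).
  0 pink: C(6,0)C(5,3)/C(11,3) = 2/33; then P = 5/16
  1 pink: C(6,1)C(5,2)/C(11,3) = 4/11; then P = 6/16
  2 pink: C(6,2)C(5,1)/C(11,3) = 5/11; then P = 7/16
  3 pink: C(6,3)C(5,0)/C(11,3) = 4/33; then P = 8/16
P(pink from Bag 2) = 73/176 ≈ 0.4148.

73/176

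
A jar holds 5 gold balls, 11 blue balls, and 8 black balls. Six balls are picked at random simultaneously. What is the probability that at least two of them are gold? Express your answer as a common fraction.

Sum the hypergeometric tail for j = 2,…,5 gold balls.
Favorable = C(5,2)·C(19,4) + C(5,3)·C(19,3) + C(5,4)·C(19,2) + C(5,5)·C(19,1) = 49324; total = C(24,6) = 134596.
P = 49324/134596 = 59/161 ≈ 0.3665.

59/161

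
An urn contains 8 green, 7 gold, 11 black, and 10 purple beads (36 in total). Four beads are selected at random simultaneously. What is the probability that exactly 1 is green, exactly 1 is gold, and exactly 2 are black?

8/153

Unordered draws without replacement: count favorable combinations over C(36,4).
Favorable = C(8,1) · C(7,1) · C(11,2) · C(10,0) = 3080; total = C(36,4) = 58905.
P = 3080/58905 = 8/153 ≈ 0.0523.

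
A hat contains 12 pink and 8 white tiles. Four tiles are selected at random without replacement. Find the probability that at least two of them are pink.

Sum the hypergeometric tail for j = 2,…,4 pink tiles.
Favorable = C(12,2)·C(8,2) + C(12,3)·C(8,1) + C(12,4)·C(8,0) = 4103; total = C(20,4) = 4845.
P = 4103/4845 = 4103/4845 ≈ 0.8469.

4103/4845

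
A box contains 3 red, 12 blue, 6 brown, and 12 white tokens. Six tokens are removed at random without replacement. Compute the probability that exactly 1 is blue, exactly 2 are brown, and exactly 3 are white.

Unordered draws without replacement: count favorable combinations over C(33,6).
Favorable = C(3,0) · C(12,1) · C(6,2) · C(12,3) = 39600; total = C(33,6) = 1107568.
P = 39600/1107568 = 225/6293 ≈ 0.0358.

225/6293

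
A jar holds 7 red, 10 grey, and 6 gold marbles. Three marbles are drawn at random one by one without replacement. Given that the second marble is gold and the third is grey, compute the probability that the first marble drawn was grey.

P(first=grey and the second marble is gold and the third is grey) = (10/23)·(6/22)·(9/21) = 90/1771.
P(E) = Σ over first color = 10/253 + 90/1771 + 50/1771 = 30/253.
By Bayes, P(first=grey | E) = 90/1771 / 30/253 = 3/7 ≈ 0.4286.

3/7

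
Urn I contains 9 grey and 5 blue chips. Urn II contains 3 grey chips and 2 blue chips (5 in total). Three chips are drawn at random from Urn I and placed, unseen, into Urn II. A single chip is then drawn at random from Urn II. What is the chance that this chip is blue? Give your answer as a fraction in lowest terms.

Condition on how many of the transferred chips are blue (from Urn I: 5 blue of 14; then Urn II has 8 total).
  0 blue: C(5,0)C(9,3)/C(14,3) = 3/13; then P = 2/8
  1 blue: C(5,1)C(9,2)/C(14,3) = 45/91; then P = 3/8
  2 blue: C(5,2)C(9,1)/C(14,3) = 45/182; then P = 4/8
  3 blue: C(5,3)C(9,0)/C(14,3) = 5/182; then P = 5/8
P(blue from Urn II) = 43/112 ≈ 0.3839.

43/112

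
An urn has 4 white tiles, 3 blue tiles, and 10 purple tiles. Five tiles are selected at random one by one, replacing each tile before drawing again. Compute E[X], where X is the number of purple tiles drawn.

50/17

By linearity of expectation, E[X] = Σ P(draw i is purple); each independent draw has P(purple) = 10/17.
E[X] = 5 · 10/17 = 50/17 ≈ 2.9412.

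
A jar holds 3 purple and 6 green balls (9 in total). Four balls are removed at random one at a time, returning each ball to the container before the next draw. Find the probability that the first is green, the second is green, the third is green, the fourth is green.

16/81

Multiply the conditional probability of each draw in order, with replacement (the composition resets each draw).
P = (6/9) · (6/9) · (6/9) · (6/9) = 16/81 ≈ 0.1975.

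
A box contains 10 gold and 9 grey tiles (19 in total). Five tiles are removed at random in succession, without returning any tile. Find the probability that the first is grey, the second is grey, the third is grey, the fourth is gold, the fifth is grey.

7/323

Multiply the conditional probability of each draw in order, without replacement, so each draw removes one from its color and from the total.
P = (9/19) · (8/18) · (7/17) · (10/16) · (6/15) = 7/323 ≈ 0.0217.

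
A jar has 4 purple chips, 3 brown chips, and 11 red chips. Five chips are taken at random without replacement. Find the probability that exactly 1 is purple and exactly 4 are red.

Unordered draws without replacement: count favorable combinations over C(18,5).
Favorable = C(4,1) · C(3,0) · C(11,4) = 1320; total = C(18,5) = 8568.
P = 1320/8568 = 55/357 ≈ 0.1541.

55/357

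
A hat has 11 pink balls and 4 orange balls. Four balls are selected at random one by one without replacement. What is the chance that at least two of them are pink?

88/91

Sum the hypergeometric tail for j = 2,…,4 pink balls.
Favorable = C(11,2)·C(4,2) + C(11,3)·C(4,1) + C(11,4)·C(4,0) = 1320; total = C(15,4) = 1365.
P = 1320/1365 = 88/91 ≈ 0.9670.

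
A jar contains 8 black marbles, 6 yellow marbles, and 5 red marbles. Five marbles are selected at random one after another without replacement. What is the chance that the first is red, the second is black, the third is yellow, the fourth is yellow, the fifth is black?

Multiply the conditional probability of each draw in order, without replacement, so each draw removes one from its color and from the total.
P = (5/19) · (8/18) · (6/17) · (5/16) · (7/15) = 35/5814 ≈ 0.0060.

35/5814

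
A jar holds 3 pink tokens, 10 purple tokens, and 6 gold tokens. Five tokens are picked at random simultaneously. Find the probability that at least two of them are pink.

50/323

Sum the hypergeometric tail for j = 2,…,3 pink tokens.
Favorable = C(3,2)·C(16,3) + C(3,3)·C(16,2) = 1800; total = C(19,5) = 11628.
P = 1800/11628 = 50/323 ≈ 0.1548.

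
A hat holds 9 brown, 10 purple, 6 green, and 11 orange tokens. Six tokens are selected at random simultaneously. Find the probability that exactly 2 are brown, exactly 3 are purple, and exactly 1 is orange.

Unordered draws without replacement: count favorable combinations over C(36,6).
Favorable = C(9,2) · C(10,3) · C(6,0) · C(11,1) = 47520; total = C(36,6) = 1947792.
P = 47520/1947792 = 90/3689 ≈ 0.0244.

90/3689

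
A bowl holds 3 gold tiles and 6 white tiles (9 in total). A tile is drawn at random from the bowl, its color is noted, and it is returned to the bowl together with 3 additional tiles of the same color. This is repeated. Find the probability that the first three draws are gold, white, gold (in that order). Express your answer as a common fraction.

1/15

Track the composition after each reinforcement of +3.
P = (3/9) · (6/12) · (6/15) = 1/15 ≈ 0.0667.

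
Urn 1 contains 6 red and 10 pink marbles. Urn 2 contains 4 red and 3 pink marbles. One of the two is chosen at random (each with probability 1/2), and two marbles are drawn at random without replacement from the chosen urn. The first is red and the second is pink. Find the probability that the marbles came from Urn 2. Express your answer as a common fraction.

8/15

P(E | Urn 1) = 1/4; P(E | Urn 2) = 2/7.
P(E) = 1/2·1/4 + 1/2·2/7 = 15/56.
By Bayes' rule, P(Urn 2 | E) = 1/7 / 15/56 = 8/15 ≈ 0.5333.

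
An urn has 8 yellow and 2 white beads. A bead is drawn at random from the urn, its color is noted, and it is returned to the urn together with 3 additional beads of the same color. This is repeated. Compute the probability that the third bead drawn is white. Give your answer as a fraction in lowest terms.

Sum over the four possibilities for the first two draws (white/not-white each), tracking how the white count and total change by +3 per draw.
P(third is white) = 1/5 ≈ 0.2000. (In a Pólya urn every draw has the same marginal probability 2/10.)

1/5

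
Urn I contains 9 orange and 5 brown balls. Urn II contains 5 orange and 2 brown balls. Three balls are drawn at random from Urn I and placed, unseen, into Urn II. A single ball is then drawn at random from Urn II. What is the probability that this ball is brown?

43/140

Condition on how many of the transferred balls are brown (from Urn I: 5 brown of 14; then Urn II has 10 total).
  0 brown: C(5,0)C(9,3)/C(14,3) = 3/13; then P = 2/10
  1 brown: C(5,1)C(9,2)/C(14,3) = 45/91; then P = 3/10
  2 brown: C(5,2)C(9,1)/C(14,3) = 45/182; then P = 4/10
  3 brown: C(5,3)C(9,0)/C(14,3) = 5/182; then P = 5/10
P(brown from Urn II) = 43/140 ≈ 0.3071.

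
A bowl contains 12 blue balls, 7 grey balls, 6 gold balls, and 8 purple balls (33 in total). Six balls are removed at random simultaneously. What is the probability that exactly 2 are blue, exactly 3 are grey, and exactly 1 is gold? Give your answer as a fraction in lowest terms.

Unordered draws without replacement: count favorable combinations over C(33,6).
Favorable = C(12,2) · C(7,3) · C(6,1) · C(8,0) = 13860; total = C(33,6) = 1107568.
P = 13860/1107568 = 45/3596 ≈ 0.0125.

45/3596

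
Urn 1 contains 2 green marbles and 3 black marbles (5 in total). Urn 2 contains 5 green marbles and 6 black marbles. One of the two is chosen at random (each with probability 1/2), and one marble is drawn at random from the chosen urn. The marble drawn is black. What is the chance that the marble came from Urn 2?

10/21

P(black | Urn 1) = 3/5; P(black | Urn 2) = 6/11.
P(black) = 1/2·3/5 + 1/2·6/11 = 63/110.
By Bayes' rule, P(Urn 2 | black) = 3/11 / 63/110 = 10/21 ≈ 0.4762.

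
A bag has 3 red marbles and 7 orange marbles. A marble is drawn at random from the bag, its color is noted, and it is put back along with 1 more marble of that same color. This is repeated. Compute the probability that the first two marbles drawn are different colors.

21/55

Either red then orange, or orange then red; after the first draw the total is 11.
P = (3/10)·(7/11) + (7/10)·(3/11) = 21/55 ≈ 0.3818.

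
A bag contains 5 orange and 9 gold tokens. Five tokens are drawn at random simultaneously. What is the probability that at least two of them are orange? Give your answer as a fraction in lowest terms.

89/143

Sum the hypergeometric tail for j = 2,…,5 orange tokens.
Favorable = C(5,2)·C(9,3) + C(5,3)·C(9,2) + C(5,4)·C(9,1) + C(5,5)·C(9,0) = 1246; total = C(14,5) = 2002.
P = 1246/2002 = 89/143 ≈ 0.6224.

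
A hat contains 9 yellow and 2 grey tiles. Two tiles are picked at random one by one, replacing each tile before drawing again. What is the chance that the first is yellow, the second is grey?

18/121

Multiply the conditional probability of each draw in order, with replacement (the composition resets each draw).
P = (9/11) · (2/11) = 18/121 ≈ 0.1488.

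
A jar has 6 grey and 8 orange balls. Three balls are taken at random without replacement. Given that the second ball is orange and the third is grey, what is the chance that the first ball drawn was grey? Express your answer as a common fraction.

P(first=grey and the second ball is orange and the third is grey) = (6/14)·(8/13)·(5/12) = 10/91.
P(E) = Σ over first color = 10/91 + 2/13 = 24/91.
By Bayes, P(first=grey | E) = 10/91 / 24/91 = 5/12 ≈ 0.4167.

5/12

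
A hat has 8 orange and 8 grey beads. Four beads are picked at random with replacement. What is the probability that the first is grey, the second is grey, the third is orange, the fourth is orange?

Multiply the conditional probability of each draw in order, with replacement (the composition resets each draw).
P = (8/16) · (8/16) · (8/16) · (8/16) = 1/16 ≈ 0.0625.

1/16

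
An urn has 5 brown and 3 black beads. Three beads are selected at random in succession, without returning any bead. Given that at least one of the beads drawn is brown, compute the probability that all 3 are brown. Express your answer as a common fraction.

2/11

P(all 3 brown) = C(5,3)/C(8,3) = 5/28; P(at least one brown) = 1 − C(3,3)/C(8,3) = 55/56.
Since 'all 3 brown' ⊆ 'at least one brown', P(all 3 | at least one) = 5/28 / 55/56 = 2/11 ≈ 0.1818.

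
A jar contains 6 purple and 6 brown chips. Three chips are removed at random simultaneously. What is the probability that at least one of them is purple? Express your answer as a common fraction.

10/11

Use the complement: P(at least one purple) = 1 − P(no purple).
P(none) = C(6,3)/C(12,3) = 20/220.
So P = 1 − 20/220 = 10/11 ≈ 0.9091.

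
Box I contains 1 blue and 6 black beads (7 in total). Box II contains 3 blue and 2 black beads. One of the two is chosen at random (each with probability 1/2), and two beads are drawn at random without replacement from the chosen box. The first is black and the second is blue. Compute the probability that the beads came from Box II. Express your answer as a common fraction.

P(E | Box I) = 1/7; P(E | Box II) = 3/10.
P(E) = 1/2·1/7 + 1/2·3/10 = 31/140.
By Bayes' rule, P(Box II | E) = 3/20 / 31/140 = 21/31 ≈ 0.6774.

21/31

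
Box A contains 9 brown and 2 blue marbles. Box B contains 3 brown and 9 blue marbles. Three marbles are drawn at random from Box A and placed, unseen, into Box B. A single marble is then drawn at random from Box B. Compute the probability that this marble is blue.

7/11

Condition on how many of the transferred marbles are blue (from Box A: 2 blue of 11; then Box B has 15 total).
  0 blue: C(2,0)C(9,3)/C(11,3) = 28/55; then P = 9/15
  1 blue: C(2,1)C(9,2)/C(11,3) = 24/55; then P = 10/15
  2 blue: C(2,2)C(9,1)/C(11,3) = 3/55; then P = 11/15
P(blue from Box B) = 7/11 ≈ 0.6364.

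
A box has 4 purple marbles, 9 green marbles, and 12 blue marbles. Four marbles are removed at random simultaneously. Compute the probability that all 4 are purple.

Unordered draws without replacement: count favorable combinations over C(25,4).
Favorable = C(4,4) · C(9,0) · C(12,0) = 1; total = C(25,4) = 12650.
P = 1/12650 = 1/12650 ≈ 0.0001.

1/12650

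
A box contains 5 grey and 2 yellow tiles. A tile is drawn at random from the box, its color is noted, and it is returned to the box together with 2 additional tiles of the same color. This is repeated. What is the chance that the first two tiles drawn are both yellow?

After a yellow draw the box holds 4 yellow out of 9.
P = (2/7)·(4/9) = 8/63 ≈ 0.1270.

8/63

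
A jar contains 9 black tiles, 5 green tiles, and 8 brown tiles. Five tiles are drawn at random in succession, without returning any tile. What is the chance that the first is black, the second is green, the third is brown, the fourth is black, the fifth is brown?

Multiply the conditional probability of each draw in order, without replacement, so each draw removes one from its color and from the total.
P = (9/22) · (5/21) · (8/20) · (8/19) · (7/18) = 4/627 ≈ 0.0064.

4/627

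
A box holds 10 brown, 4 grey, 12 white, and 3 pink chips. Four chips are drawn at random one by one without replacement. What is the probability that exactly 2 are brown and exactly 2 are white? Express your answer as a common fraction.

Unordered draws without replacement: count favorable combinations over C(29,4).
Favorable = C(10,2) · C(4,0) · C(12,2) · C(3,0) = 2970; total = C(29,4) = 23751.
P = 2970/23751 = 330/2639 ≈ 0.1250.

330/2639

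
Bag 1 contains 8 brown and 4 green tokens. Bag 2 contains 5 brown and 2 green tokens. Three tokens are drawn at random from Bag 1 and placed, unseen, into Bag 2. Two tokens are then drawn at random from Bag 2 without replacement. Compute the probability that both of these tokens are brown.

Condition on how many of the transferred tokens are brown (from Bag 1: 8 brown of 12; then Bag 2 has 10 total).
  0 brown: C(8,0)C(4,3)/C(12,3) = 1/55; then P = C(5,2)/C(10,2) = 2/9
  1 brown: C(8,1)C(4,2)/C(12,3) = 12/55; then P = C(6,2)/C(10,2) = 1/3
  2 brown: C(8,2)C(4,1)/C(12,3) = 28/55; then P = C(7,2)/C(10,2) = 7/15
  3 brown: C(8,3)C(4,0)/C(12,3) = 14/55; then P = C(8,2)/C(10,2) = 28/45
P(both brown) = 26/55 ≈ 0.4727.

26/55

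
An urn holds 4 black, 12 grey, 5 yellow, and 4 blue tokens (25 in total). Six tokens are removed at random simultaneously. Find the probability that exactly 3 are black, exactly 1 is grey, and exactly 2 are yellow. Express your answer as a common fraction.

24/8855

Unordered draws without replacement: count favorable combinations over C(25,6).
Favorable = C(4,3) · C(12,1) · C(5,2) · C(4,0) = 480; total = C(25,6) = 177100.
P = 480/177100 = 24/8855 ≈ 0.0027.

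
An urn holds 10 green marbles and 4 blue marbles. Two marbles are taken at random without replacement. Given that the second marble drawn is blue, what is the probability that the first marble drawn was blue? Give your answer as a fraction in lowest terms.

3/13

P(first=blue and the second marble drawn is blue) = (4/14)·(3/13) = 6/91.
P(the second marble drawn is blue) = Σ over first color = 20/91 + 6/91 = 2/7.
By Bayes, P(first=blue | the second marble drawn is blue) = 6/91 / 2/7 = 3/13 ≈ 0.2308.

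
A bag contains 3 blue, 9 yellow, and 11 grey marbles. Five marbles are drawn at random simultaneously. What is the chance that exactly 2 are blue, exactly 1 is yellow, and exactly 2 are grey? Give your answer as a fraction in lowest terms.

Unordered draws without replacement: count favorable combinations over C(23,5).
Favorable = C(3,2) · C(9,1) · C(11,2) = 1485; total = C(23,5) = 33649.
P = 1485/33649 = 135/3059 ≈ 0.0441.

135/3059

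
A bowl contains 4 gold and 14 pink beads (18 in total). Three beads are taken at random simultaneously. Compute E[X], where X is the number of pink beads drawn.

7/3

By linearity of expectation, E[X] = Σ P(draw i is pink); by symmetry each draw (even without replacement) has P(pink) = 14/18.
E[X] = 3 · 14/18 = 7/3 ≈ 2.3333.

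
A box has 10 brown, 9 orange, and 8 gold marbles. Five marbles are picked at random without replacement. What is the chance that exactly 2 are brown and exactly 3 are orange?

Unordered draws without replacement: count favorable combinations over C(27,5).
Favorable = C(10,2) · C(9,3) · C(8,0) = 3780; total = C(27,5) = 80730.
P = 3780/80730 = 14/299 ≈ 0.0468.

14/299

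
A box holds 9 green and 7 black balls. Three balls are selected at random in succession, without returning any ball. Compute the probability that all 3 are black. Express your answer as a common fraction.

1/16

Unordered draws without replacement: count favorable combinations over C(16,3).
Favorable = C(9,0) · C(7,3) = 35; total = C(16,3) = 560.
P = 35/560 = 1/16 ≈ 0.0625.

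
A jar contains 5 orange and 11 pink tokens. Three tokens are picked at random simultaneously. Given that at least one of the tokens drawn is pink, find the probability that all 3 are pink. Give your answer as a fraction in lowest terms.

3/10

P(all 3 pink) = C(11,3)/C(16,3) = 33/112; P(at least one pink) = 1 − C(5,3)/C(16,3) = 55/56.
Since 'all 3 pink' ⊆ 'at least one pink', P(all 3 | at least one) = 33/112 / 55/56 = 3/10 ≈ 0.3000.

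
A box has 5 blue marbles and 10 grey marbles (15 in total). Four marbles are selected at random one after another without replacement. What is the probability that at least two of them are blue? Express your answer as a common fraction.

37/91

Sum the hypergeometric tail for j = 2,…,4 blue marbles.
Favorable = C(5,2)·C(10,2) + C(5,3)·C(10,1) + C(5,4)·C(10,0) = 555; total = C(15,4) = 1365.
P = 555/1365 = 37/91 ≈ 0.4066.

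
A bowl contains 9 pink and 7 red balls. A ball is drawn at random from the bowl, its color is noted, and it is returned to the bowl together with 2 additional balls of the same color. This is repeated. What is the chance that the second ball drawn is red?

7/16

Condition on the first draw. If first is red (prob 7/16), second-red has prob (9)/(18); if not (prob 9/16), it has prob 7/(18).
P = (7/16)·(9/18) + (9/16)·(7/18) = 7/16 ≈ 0.4375.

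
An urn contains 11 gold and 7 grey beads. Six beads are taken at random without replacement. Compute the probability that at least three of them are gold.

781/884

Sum the hypergeometric tail for j = 3,…,6 gold beads.
Favorable = C(11,3)·C(7,3) + C(11,4)·C(7,2) + C(11,5)·C(7,1) + C(11,6)·C(7,0) = 16401; total = C(18,6) = 18564.
P = 16401/18564 = 781/884 ≈ 0.8835.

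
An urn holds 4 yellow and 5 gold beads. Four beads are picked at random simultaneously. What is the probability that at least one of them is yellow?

121/126

Use the complement: P(at least one yellow) = 1 − P(no yellow).
P(none) = C(5,4)/C(9,4) = 5/126.
So P = 1 − 5/126 = 121/126 ≈ 0.9603.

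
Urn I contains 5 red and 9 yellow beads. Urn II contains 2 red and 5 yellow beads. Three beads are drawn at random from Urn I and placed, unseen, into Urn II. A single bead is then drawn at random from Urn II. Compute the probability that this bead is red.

43/140

Condition on how many of the transferred beads are red (from Urn I: 5 red of 14; then Urn II has 10 total).
  0 red: C(5,0)C(9,3)/C(14,3) = 3/13; then P = 2/10
  1 red: C(5,1)C(9,2)/C(14,3) = 45/91; then P = 3/10
  2 red: C(5,2)C(9,1)/C(14,3) = 45/182; then P = 4/10
  3 red: C(5,3)C(9,0)/C(14,3) = 5/182; then P = 5/10
P(red from Urn II) = 43/140 ≈ 0.3071.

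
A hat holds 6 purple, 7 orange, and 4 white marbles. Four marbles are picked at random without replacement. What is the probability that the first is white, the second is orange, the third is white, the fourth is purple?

3/340

Multiply the conditional probability of each draw in order, without replacement, so each draw removes one from its color and from the total.
P = (4/17) · (7/16) · (3/15) · (6/14) = 3/340 ≈ 0.0088.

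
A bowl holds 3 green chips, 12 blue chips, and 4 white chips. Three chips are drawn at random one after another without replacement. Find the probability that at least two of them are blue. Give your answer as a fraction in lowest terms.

Sum the hypergeometric tail for j = 2,…,3 blue chips.
Favorable = C(12,2)·C(7,1) + C(12,3)·C(7,0) = 682; total = C(19,3) = 969.
P = 682/969 = 682/969 ≈ 0.7038.

682/969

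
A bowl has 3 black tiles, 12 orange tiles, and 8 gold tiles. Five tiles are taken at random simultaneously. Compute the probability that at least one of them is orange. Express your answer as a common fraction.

431/437

Use the complement: P(at least one orange) = 1 − P(no orange).
P(none) = C(11,5)/C(23,5) = 462/33649.
So P = 1 − 462/33649 = 431/437 ≈ 0.9863.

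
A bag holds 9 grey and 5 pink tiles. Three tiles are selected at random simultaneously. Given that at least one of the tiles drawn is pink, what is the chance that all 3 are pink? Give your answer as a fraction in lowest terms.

1/28

P(all 3 pink) = C(5,3)/C(14,3) = 5/182; P(at least one pink) = 1 − C(9,3)/C(14,3) = 10/13.
Since 'all 3 pink' ⊆ 'at least one pink', P(all 3 | at least one) = 5/182 / 10/13 = 1/28 ≈ 0.0357.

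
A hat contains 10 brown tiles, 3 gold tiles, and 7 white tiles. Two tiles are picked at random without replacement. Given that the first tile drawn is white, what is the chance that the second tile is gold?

After removing 1 white, the hat has 3 gold out of 19 remaining.
P(second is gold | given) = 3/19 ≈ 0.1579.

3/19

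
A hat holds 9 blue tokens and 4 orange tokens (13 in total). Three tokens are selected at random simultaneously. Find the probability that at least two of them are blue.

114/143

Sum the hypergeometric tail for j = 2,…,3 blue tokens.
Favorable = C(9,2)·C(4,1) + C(9,3)·C(4,0) = 228; total = C(13,3) = 286.
P = 228/286 = 114/143 ≈ 0.7972.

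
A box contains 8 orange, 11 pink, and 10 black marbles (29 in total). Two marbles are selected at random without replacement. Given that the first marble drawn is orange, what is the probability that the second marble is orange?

After removing 1 orange, the box has 7 orange out of 28 remaining.
P(second is orange | given) = 7/28 = 1/4 ≈ 0.2500.

1/4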